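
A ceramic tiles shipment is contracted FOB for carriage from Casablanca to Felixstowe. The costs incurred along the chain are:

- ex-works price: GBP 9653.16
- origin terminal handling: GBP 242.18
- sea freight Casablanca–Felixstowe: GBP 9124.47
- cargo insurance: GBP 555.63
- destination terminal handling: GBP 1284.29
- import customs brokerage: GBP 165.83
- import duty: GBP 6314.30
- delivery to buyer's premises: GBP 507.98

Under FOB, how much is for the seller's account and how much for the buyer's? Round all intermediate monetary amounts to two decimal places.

Seller: GBP 9895.34; buyer: GBP 17952.50

FOB: the seller bears costs until goods are on board at the origin port; the buyer bears freight, insurance and all costs thereafter.
Seller's account: goods 9653.16 + origin terminal 242.18 = 9895.34
Buyer's account: freight 9124.47 + insurance 555.63 + destination terminal 1284.29 + brokerage 165.83 + duty 6314.30 + delivery 507.98 = 17952.50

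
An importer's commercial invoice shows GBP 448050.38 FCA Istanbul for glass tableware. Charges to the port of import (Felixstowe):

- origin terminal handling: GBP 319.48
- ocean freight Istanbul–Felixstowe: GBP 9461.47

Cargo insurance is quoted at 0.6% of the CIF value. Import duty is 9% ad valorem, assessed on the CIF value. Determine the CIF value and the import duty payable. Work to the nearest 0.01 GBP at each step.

Let C be the CIF value. C = FCA price + pre-shipment costs + freight + 0.6% × C
C − 0.6% × C = 448050.38 + 319.48 + 9461.47
0.994 × C = 457831.33
C = 457831.33 / 0.994 = 460594.90
Insurance premium = 0.6% × 460594.90 = 2763.57
Import duty = 460594.90 × 9% = 41453.54

CIF value: GBP 460594.90; import duty: GBP 41453.54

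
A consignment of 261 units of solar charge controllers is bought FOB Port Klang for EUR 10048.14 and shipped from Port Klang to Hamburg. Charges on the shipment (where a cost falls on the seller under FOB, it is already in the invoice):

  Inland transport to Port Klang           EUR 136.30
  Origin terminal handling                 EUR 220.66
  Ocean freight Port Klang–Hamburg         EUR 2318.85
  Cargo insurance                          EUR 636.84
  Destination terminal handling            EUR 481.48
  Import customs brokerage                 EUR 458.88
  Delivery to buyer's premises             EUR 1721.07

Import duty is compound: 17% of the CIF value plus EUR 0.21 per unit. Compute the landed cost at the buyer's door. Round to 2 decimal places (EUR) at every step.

Total landed cost: EUR 17930.72

FOB: the seller bears costs until goods are on board at the origin port; the buyer bears freight, insurance and all costs thereafter.
Already in the invoice (seller's account under FOB): inland to port, origin terminal — exclude.
CIF value = FOB price + freight + insurance = 10048.14 + 2318.85 + 636.84 = 13003.83
Ad valorem component: 13003.83 × 17% = 2210.65
Specific component: 261 × 0.21 = 54.81
Import duty = 2210.65 + 54.81 = 2265.46
Buyer bears: freight 2318.85 + insurance 636.84 + destination terminal 481.48 + brokerage 458.88 + delivery 1721.07 + duty 2265.46 = 7882.58
Landed cost = invoice 10048.14 + 7882.58 = 17930.72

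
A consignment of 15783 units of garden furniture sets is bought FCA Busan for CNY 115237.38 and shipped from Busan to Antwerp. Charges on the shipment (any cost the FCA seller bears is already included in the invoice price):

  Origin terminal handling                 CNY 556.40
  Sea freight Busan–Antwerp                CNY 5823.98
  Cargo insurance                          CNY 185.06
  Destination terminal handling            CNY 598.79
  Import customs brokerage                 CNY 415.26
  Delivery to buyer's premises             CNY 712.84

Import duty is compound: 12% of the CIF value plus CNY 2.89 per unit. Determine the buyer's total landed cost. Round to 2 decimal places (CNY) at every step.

Total landed cost: CNY 183758.92

FCA: the seller delivers export-cleared goods to the carrier; the buyer bears costs from that point.
CIF value = FCA price + origin terminal + freight + insurance = 115237.38 + 556.40 + 5823.98 + 185.06 = 121802.82
Ad valorem component: 121802.82 × 12% = 14616.34
Specific component: 15783 × 2.89 = 45612.87
Import duty = 14616.34 + 45612.87 = 60229.21
Buyer bears: origin terminal 556.40 + freight 5823.98 + insurance 185.06 + destination terminal 598.79 + brokerage 415.26 + delivery 712.84 + duty 60229.21 = 68521.54
Landed cost = invoice 115237.38 + 68521.54 = 183758.92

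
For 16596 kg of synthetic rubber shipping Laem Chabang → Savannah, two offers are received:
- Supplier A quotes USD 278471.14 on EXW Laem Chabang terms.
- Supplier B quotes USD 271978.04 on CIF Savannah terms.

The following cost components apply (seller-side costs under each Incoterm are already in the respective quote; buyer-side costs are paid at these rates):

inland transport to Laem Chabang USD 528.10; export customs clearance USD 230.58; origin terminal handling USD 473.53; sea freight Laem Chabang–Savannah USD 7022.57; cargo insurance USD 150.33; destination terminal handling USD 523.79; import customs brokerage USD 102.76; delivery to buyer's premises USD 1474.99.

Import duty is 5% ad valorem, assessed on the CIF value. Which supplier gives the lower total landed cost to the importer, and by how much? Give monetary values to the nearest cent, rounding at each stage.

Supplier A (EXW):
CIF value = EXW price + inland to port + export clearance + origin terminal + freight + insurance = 278471.14 + 528.10 + 230.58 + 473.53 + 7022.57 + 150.33 = 286876.25
Import duty = 286876.25 × 5% = 14343.81
Buyer bears (A): 528.10 + 230.58 + 473.53 + 7022.57 + 150.33 + 523.79 + 102.76 + 1474.99 = 10506.65
Landed cost (A) = invoice 278471.14 + 10506.65 + duty 14343.81 = 303321.60
Supplier B (CIF):
The CIF price already equals the CIF value: 271978.04
Import duty = 271978.04 × 5% = 13598.90
Buyer bears (B): 523.79 + 102.76 + 1474.99 = 2101.54
Landed cost (B) = invoice 271978.04 + 2101.54 + duty 13598.90 = 287678.48
Difference = |303321.60 − 287678.48| = 15643.12

Supplier B is cheaper by USD 15643.12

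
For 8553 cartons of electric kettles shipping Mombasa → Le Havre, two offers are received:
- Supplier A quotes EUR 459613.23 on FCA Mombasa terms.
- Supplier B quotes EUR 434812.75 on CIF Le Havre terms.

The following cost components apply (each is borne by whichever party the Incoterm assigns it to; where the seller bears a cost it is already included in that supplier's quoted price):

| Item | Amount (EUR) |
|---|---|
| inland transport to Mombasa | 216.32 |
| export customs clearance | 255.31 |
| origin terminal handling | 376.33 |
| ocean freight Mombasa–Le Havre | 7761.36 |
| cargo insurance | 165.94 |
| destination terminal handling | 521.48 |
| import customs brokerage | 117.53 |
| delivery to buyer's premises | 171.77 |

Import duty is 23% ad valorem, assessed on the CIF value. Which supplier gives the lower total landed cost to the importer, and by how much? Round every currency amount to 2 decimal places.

Supplier A (FCA):
CIF value = FCA price + origin terminal + freight + insurance = 459613.23 + 376.33 + 7761.36 + 165.94 = 467916.86
Import duty = 467916.86 × 23% = 107620.88
Buyer bears (A): 376.33 + 7761.36 + 165.94 + 521.48 + 117.53 + 171.77 = 9114.41
Landed cost (A) = invoice 459613.23 + 9114.41 + duty 107620.88 = 576348.52
Supplier B (CIF):
The CIF price already equals the CIF value: 434812.75
Import duty = 434812.75 × 23% = 100006.93
Buyer bears (B): 521.48 + 117.53 + 171.77 = 810.78
Landed cost (B) = invoice 434812.75 + 810.78 + duty 100006.93 = 535630.46
Difference = |576348.52 − 535630.46| = 40718.06

Supplier B is cheaper by EUR 40718.06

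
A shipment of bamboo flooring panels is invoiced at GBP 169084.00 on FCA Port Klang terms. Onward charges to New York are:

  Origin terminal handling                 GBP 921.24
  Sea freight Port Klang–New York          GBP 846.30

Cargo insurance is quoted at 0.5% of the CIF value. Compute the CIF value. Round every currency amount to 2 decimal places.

CIF value: GBP 171710.09

Let C be the CIF value. C = FCA price + pre-shipment costs + freight + 0.5% × C
C − 0.5% × C = 169084.00 + 921.24 + 846.30
0.995 × C = 170851.54
C = 170851.54 / 0.995 = 171710.09
Insurance premium = 0.5% × 171710.09 = 858.55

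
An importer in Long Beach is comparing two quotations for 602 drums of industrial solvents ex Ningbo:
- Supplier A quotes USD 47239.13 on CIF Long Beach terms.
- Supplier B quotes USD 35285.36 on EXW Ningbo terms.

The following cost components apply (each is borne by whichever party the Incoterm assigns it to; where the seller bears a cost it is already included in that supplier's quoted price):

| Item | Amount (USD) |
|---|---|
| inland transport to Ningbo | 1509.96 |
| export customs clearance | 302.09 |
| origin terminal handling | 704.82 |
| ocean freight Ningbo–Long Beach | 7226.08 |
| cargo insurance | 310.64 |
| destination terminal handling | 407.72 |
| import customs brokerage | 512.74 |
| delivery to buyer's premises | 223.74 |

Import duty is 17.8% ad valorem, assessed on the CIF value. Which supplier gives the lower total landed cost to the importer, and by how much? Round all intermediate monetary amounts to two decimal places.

Supplier B is cheaper by USD 2238.42

Supplier A (CIF):
The CIF price already equals the CIF value: 47239.13
Import duty = 47239.13 × 17.8% = 8408.57
Buyer bears (A): 407.72 + 512.74 + 223.74 = 1144.20
Landed cost (A) = invoice 47239.13 + 1144.20 + duty 8408.57 = 56791.90
Supplier B (EXW):
CIF value = EXW price + inland to port + export clearance + origin terminal + freight + insurance = 35285.36 + 1509.96 + 302.09 + 704.82 + 7226.08 + 310.64 = 45338.95
Import duty = 45338.95 × 17.8% = 8070.33
Buyer bears (B): 1509.96 + 302.09 + 704.82 + 7226.08 + 310.64 + 407.72 + 512.74 + 223.74 = 11197.79
Landed cost (B) = invoice 35285.36 + 11197.79 + duty 8070.33 = 54553.48
Difference = |56791.90 − 54553.48| = 2238.42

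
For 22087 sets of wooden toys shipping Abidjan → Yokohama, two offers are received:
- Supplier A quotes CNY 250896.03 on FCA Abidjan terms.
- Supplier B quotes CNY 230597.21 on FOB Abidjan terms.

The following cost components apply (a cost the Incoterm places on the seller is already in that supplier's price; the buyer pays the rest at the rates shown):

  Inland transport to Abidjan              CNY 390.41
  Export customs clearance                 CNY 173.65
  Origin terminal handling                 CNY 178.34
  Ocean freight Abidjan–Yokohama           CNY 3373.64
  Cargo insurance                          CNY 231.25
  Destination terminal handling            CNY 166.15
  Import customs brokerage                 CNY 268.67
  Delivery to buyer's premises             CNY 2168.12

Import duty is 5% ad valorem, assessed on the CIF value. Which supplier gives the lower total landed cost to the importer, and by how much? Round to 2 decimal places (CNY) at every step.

Supplier A (FCA):
CIF value = FCA price + origin terminal + freight + insurance = 250896.03 + 178.34 + 3373.64 + 231.25 = 254679.26
Import duty = 254679.26 × 5% = 12733.96
Buyer bears (A): 178.34 + 3373.64 + 231.25 + 166.15 + 268.67 + 2168.12 = 6386.17
Landed cost (A) = invoice 250896.03 + 6386.17 + duty 12733.96 = 270016.16
Supplier B (FOB):
CIF value = FOB price + freight + insurance = 230597.21 + 3373.64 + 231.25 = 234202.10
Import duty = 234202.10 × 5% = 11710.11
Buyer bears (B): 3373.64 + 231.25 + 166.15 + 268.67 + 2168.12 = 6207.83
Landed cost (B) = invoice 230597.21 + 6207.83 + duty 11710.11 = 248515.15
Difference = |270016.16 − 248515.15| = 21501.01

Supplier B is cheaper by CNY 21501.01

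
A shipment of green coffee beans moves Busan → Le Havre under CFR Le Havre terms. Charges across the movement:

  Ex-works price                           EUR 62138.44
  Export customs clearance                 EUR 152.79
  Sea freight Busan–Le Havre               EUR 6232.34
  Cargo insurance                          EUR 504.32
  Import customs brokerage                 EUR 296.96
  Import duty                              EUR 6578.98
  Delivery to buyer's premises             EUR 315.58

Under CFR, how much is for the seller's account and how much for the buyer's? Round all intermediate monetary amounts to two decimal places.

Seller: EUR 68523.57; buyer: EUR 7695.84

CFR: the seller pays costs through ocean freight to the destination port, but not insurance.
Seller's account: goods 62138.44 + export clearance 152.79 + freight 6232.34 = 68523.57
Buyer's account: insurance 504.32 + brokerage 296.96 + duty 6578.98 + delivery 315.58 = 7695.84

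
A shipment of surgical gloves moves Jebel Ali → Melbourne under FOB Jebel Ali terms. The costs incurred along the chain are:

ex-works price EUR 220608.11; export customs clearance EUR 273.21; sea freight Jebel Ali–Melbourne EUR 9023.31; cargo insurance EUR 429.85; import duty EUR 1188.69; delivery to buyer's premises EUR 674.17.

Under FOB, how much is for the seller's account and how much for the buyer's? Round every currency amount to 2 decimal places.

FOB: the seller bears costs until goods are on board at the origin port; the buyer bears freight, insurance and all costs thereafter.
Seller's account: goods 220608.11 + export clearance 273.21 = 220881.32
Buyer's account: freight 9023.31 + insurance 429.85 + duty 1188.69 + delivery 674.17 = 11316.02

Seller: EUR 220881.32; buyer: EUR 11316.02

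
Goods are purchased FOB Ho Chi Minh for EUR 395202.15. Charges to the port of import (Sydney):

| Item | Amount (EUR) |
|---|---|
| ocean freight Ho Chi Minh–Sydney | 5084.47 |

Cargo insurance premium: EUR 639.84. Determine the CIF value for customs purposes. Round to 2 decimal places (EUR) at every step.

CIF value: EUR 400926.46

CIF = FOB price + freight + insurance
CIF = 395202.15 + 5084.47 + 639.84 = 400926.46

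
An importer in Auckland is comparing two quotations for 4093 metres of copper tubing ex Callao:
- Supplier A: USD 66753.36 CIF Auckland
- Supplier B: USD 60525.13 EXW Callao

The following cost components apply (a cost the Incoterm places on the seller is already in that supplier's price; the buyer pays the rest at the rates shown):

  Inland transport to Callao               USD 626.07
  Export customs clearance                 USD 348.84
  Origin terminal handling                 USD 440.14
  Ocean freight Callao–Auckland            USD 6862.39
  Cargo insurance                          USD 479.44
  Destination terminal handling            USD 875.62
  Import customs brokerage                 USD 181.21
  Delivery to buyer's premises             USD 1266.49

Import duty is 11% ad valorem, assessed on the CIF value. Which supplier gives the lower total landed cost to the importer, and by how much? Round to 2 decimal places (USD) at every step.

Supplier A is cheaper by USD 2806.80

Supplier A (CIF):
The CIF price already equals the CIF value: 66753.36
Import duty = 66753.36 × 11% = 7342.87
Buyer bears (A): 875.62 + 181.21 + 1266.49 = 2323.32
Landed cost (A) = invoice 66753.36 + 2323.32 + duty 7342.87 = 76419.55
Supplier B (EXW):
CIF value = EXW price + inland to port + export clearance + origin terminal + freight + insurance = 60525.13 + 626.07 + 348.84 + 440.14 + 6862.39 + 479.44 = 69282.01
Import duty = 69282.01 × 11% = 7621.02
Buyer bears (B): 626.07 + 348.84 + 440.14 + 6862.39 + 479.44 + 875.62 + 181.21 + 1266.49 = 11080.20
Landed cost (B) = invoice 60525.13 + 11080.20 + duty 7621.02 = 79226.35
Difference = |76419.55 − 79226.35| = 2806.80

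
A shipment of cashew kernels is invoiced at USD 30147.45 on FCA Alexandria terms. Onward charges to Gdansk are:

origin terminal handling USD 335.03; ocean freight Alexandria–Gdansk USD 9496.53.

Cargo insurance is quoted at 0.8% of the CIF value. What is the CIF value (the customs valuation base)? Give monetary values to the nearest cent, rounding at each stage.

Let C be the CIF value. C = FCA price + pre-shipment costs + freight + 0.8% × C
C − 0.8% × C = 30147.45 + 335.03 + 9496.53
0.992 × C = 39979.01
C = 39979.01 / 0.992 = 40301.42
Insurance premium = 0.8% × 40301.42 = 322.41

CIF value: USD 40301.42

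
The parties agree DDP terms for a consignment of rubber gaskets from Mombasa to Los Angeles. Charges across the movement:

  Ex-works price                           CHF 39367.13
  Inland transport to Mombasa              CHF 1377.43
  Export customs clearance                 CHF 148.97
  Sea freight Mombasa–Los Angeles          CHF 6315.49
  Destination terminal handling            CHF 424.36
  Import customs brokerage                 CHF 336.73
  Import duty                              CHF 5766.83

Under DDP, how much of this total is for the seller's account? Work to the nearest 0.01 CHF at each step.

DDP: the seller bears all costs including import duty.
Seller's account: goods 39367.13 + inland to port 1377.43 + export clearance 148.97 + freight 6315.49 + destination terminal 424.36 + brokerage 336.73 + duty 5766.83 = 53736.94
Buyer's account: 0.00

Seller's account: CHF 53736.94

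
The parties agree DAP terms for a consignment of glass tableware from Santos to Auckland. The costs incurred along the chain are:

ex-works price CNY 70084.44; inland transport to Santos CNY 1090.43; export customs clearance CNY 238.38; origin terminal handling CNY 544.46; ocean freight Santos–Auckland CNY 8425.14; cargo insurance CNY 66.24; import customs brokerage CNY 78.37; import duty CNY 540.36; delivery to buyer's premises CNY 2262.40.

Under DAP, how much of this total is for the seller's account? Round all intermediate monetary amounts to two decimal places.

Seller's account: CNY 82711.49

DAP: the seller bears all costs to the named destination except import duty and clearance.
Seller's account: goods 70084.44 + inland to port 1090.43 + export clearance 238.38 + origin terminal 544.46 + freight 8425.14 + insurance 66.24 + delivery 2262.40 = 82711.49
Buyer's account: brokerage 78.37 + duty 540.36 = 618.73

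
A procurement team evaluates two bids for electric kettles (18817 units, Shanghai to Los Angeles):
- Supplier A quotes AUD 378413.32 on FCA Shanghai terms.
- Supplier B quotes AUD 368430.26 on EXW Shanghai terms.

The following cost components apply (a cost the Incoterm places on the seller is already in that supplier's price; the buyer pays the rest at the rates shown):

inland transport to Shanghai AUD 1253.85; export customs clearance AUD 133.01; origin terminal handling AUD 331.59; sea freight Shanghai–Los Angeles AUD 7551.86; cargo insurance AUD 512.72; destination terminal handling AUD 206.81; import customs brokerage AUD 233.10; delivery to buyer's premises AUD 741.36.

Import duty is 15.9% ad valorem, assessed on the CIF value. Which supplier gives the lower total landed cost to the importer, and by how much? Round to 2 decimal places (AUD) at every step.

Supplier B is cheaper by AUD 9963.00

Supplier A (FCA):
CIF value = FCA price + origin terminal + freight + insurance = 378413.32 + 331.59 + 7551.86 + 512.72 = 386809.49
Import duty = 386809.49 × 15.9% = 61502.71
Buyer bears (A): 331.59 + 7551.86 + 512.72 + 206.81 + 233.10 + 741.36 = 9577.44
Landed cost (A) = invoice 378413.32 + 9577.44 + duty 61502.71 = 449493.47
Supplier B (EXW):
CIF value = EXW price + inland to port + export clearance + origin terminal + freight + insurance = 368430.26 + 1253.85 + 133.01 + 331.59 + 7551.86 + 512.72 = 378213.29
Import duty = 378213.29 × 15.9% = 60135.91
Buyer bears (B): 1253.85 + 133.01 + 331.59 + 7551.86 + 512.72 + 206.81 + 233.10 + 741.36 = 10964.30
Landed cost (B) = invoice 368430.26 + 10964.30 + duty 60135.91 = 439530.47
Difference = |449493.47 − 439530.47| = 9963.00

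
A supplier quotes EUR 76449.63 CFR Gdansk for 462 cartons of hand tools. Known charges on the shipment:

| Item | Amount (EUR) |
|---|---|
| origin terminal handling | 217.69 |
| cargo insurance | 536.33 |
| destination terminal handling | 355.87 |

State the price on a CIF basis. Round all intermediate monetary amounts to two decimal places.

CIF price: EUR 76985.96

Not relevant to the conversion: origin terminal — on the seller under both CFR and CIF; already in the CFR price and stays in the CIF price. destination terminal — on the buyer under both terms; not part of either seller's price.
From CFR to CIF, the seller additionally bears: insurance.
CIF price = 76449.63 + 536.33 = 76985.96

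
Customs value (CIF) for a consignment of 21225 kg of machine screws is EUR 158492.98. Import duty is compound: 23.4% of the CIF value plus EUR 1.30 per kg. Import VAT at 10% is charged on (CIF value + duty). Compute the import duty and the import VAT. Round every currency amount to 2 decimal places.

Import duty: EUR 64679.86; import VAT: EUR 22317.28

Ad valorem component: 158492.98 × 23.4% = 37087.36
Specific component: 21225 × 1.30 = 27592.50
Import duty = 37087.36 + 27592.50 = 64679.86
VAT base = CIF + duty = 158492.98 + 64679.86 = 223172.84
Import VAT = 223172.84 × 10% = 22317.28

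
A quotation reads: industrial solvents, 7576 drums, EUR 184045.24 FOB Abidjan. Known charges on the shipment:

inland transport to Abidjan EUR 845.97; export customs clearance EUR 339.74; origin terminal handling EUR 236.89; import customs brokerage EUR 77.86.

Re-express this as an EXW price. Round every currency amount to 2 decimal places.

EXW price: EUR 182622.64

Not relevant to the conversion: brokerage — on the buyer under both terms; not part of either seller's price.
From FOB to EXW, the seller no longer bears: inland to port, export clearance, origin terminal.
EXW price = 184045.24 − 845.97 − 339.74 − 236.89 = 182622.64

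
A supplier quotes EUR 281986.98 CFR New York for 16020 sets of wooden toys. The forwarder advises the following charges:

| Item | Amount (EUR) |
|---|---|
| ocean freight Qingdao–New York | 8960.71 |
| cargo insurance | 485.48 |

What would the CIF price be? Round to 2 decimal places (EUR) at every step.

Not relevant to the conversion: freight — on the seller under both CFR and CIF; already in the CFR price and stays in the CIF price.
From CFR to CIF, the seller additionally bears: insurance.
CIF price = 281986.98 + 485.48 = 282472.46

CIF price: EUR 282472.46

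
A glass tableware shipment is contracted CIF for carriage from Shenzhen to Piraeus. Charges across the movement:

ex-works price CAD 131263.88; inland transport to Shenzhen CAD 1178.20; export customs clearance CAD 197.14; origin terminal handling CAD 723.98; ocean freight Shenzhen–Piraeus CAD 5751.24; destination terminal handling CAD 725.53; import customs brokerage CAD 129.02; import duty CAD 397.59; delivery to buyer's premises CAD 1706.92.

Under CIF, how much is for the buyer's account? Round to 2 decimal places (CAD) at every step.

Buyer's account: CAD 2959.06

CIF: the seller pays costs through ocean freight and marine insurance to the destination port.
Seller's account: goods 131263.88 + inland to port 1178.20 + export clearance 197.14 + origin terminal 723.98 + freight 5751.24 = 139114.44
Buyer's account: destination terminal 725.53 + brokerage 129.02 + duty 397.59 + delivery 1706.92 = 2959.06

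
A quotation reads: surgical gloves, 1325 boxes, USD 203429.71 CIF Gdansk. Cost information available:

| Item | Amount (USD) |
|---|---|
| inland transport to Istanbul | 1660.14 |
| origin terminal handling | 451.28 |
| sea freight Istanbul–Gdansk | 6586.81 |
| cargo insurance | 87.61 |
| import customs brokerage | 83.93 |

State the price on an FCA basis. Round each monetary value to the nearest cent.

Not relevant to the conversion: inland to port — on the seller under both CIF and FCA; already in the CIF price and stays in the FCA price. brokerage — on the buyer under both terms; not part of either seller's price.
From CIF to FCA, the seller no longer bears: origin terminal, freight, insurance.
FCA price = 203429.71 − 451.28 − 6586.81 − 87.61 = 196304.01

FCA price: USD 196304.01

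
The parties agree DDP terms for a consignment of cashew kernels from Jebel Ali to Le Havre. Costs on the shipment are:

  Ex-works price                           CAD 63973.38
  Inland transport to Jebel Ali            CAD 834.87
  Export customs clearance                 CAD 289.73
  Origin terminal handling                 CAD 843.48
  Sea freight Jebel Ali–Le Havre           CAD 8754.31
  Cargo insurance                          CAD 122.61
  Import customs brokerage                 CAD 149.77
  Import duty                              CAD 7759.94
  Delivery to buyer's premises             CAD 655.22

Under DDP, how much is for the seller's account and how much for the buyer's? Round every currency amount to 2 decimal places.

Seller: CAD 83383.31; buyer: CAD 0.00

DDP: the seller bears all costs including import duty.
Seller's account: goods 63973.38 + inland to port 834.87 + export clearance 289.73 + origin terminal 843.48 + freight 8754.31 + insurance 122.61 + brokerage 149.77 + duty 7759.94 + delivery 655.22 = 83383.31
Buyer's account: 0.00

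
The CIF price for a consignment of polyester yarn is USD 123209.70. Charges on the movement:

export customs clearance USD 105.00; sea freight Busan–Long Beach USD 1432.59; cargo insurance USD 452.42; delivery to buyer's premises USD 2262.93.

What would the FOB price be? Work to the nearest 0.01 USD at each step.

FOB price: USD 121324.69

Not relevant to the conversion: export clearance — on the seller under both CIF and FOB; already in the CIF price and stays in the FOB price. delivery — on the buyer under both terms; not part of either seller's price.
From CIF to FOB, the seller no longer bears: freight, insurance.
FOB price = 123209.70 − 1432.59 − 452.42 = 121324.69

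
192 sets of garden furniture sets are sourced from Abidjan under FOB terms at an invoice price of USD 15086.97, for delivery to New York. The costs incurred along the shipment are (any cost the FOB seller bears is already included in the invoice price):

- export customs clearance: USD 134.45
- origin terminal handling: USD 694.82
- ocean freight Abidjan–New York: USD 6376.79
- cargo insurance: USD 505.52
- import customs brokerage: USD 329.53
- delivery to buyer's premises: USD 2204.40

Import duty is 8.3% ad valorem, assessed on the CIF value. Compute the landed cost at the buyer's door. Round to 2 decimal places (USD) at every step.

FOB: the seller bears costs until goods are on board at the origin port; the buyer bears freight, insurance and all costs thereafter.
Already in the invoice (seller's account under FOB): export clearance, origin terminal — exclude.
CIF value = FOB price + freight + insurance = 15086.97 + 6376.79 + 505.52 = 21969.28
Import duty = 21969.28 × 8.3% = 1823.45
Buyer bears: freight 6376.79 + insurance 505.52 + brokerage 329.53 + delivery 2204.40 + duty 1823.45 = 11239.69
Landed cost = invoice 15086.97 + 11239.69 = 26326.66

Total landed cost: USD 26326.66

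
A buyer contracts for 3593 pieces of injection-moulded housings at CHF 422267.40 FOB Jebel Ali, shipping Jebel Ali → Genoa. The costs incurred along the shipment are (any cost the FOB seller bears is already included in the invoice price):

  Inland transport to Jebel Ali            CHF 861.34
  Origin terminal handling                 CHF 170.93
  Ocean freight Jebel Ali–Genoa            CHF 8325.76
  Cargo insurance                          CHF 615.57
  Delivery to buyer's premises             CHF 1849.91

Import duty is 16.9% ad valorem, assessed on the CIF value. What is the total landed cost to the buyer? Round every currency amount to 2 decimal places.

Total landed cost: CHF 505932.92

FOB: the seller bears costs until goods are on board at the origin port; the buyer bears freight, insurance and all costs thereafter.
Already in the invoice (seller's account under FOB): inland to port, origin terminal — exclude.
CIF value = FOB price + freight + insurance = 422267.40 + 8325.76 + 615.57 = 431208.73
Import duty = 431208.73 × 16.9% = 72874.28
Buyer bears: freight 8325.76 + insurance 615.57 + delivery 1849.91 + duty 72874.28 = 83665.52
Landed cost = invoice 422267.40 + 83665.52 = 505932.92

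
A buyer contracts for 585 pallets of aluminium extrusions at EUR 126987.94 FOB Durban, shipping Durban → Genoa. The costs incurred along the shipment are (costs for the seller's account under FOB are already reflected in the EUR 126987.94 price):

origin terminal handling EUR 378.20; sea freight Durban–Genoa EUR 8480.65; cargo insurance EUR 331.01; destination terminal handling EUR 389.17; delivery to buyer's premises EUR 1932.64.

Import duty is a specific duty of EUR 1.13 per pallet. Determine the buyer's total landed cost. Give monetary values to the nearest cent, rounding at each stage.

FOB: the seller bears costs until goods are on board at the origin port; the buyer bears freight, insurance and all costs thereafter.
Already in the invoice (seller's account under FOB): origin terminal — exclude.
CIF value = FOB price + freight + insurance = 126987.94 + 8480.65 + 331.01 = 135799.60
Import duty = 585 × 1.13 = 661.05
Buyer bears: freight 8480.65 + insurance 331.01 + destination terminal 389.17 + delivery 1932.64 + duty 661.05 = 11794.52
Landed cost = invoice 126987.94 + 11794.52 = 138782.46

Total landed cost: EUR 138782.46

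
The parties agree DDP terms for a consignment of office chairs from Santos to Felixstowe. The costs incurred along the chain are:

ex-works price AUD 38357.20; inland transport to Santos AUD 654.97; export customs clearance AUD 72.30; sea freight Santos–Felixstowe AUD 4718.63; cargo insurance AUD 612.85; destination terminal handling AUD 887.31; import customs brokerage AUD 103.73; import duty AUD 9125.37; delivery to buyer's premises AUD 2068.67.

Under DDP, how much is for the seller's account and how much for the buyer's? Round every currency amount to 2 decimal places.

DDP: the seller bears all costs including import duty.
Seller's account: goods 38357.20 + inland to port 654.97 + export clearance 72.30 + freight 4718.63 + insurance 612.85 + destination terminal 887.31 + brokerage 103.73 + duty 9125.37 + delivery 2068.67 = 56601.03
Buyer's account: 0.00

Seller: AUD 56601.03; buyer: AUD 0.00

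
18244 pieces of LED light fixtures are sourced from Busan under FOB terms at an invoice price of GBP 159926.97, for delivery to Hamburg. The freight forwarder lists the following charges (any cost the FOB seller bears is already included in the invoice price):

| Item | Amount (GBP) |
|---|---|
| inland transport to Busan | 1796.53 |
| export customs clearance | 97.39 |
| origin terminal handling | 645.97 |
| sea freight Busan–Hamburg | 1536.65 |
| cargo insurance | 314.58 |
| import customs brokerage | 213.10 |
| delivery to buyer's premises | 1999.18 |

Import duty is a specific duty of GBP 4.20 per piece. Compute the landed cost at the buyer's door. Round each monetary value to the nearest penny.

FOB: the seller bears costs until goods are on board at the origin port; the buyer bears freight, insurance and all costs thereafter.
Already in the invoice (seller's account under FOB): inland to port, export clearance, origin terminal — exclude.
CIF value = FOB price + freight + insurance = 159926.97 + 1536.65 + 314.58 = 161778.20
Import duty = 18244 × 4.20 = 76624.80
Buyer bears: freight 1536.65 + insurance 314.58 + brokerage 213.10 + delivery 1999.18 + duty 76624.80 = 80688.31
Landed cost = invoice 159926.97 + 80688.31 = 240615.28

Total landed cost: GBP 240615.28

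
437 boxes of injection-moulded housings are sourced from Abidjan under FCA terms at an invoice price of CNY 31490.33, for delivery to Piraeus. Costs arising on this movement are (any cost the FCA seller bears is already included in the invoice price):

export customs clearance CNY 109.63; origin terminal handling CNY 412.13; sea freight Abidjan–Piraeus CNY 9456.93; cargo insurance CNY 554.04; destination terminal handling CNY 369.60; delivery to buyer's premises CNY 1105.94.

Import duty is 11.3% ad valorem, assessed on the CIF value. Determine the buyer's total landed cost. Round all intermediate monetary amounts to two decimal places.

FCA: the seller delivers export-cleared goods to the carrier; the buyer bears costs from that point.
Already in the invoice (seller's account under FCA): export clearance — exclude.
CIF value = FCA price + origin terminal + freight + insurance = 31490.33 + 412.13 + 9456.93 + 554.04 = 41913.43
Import duty = 41913.43 × 11.3% = 4736.22
Buyer bears: origin terminal 412.13 + freight 9456.93 + insurance 554.04 + destination terminal 369.60 + delivery 1105.94 + duty 4736.22 = 16634.86
Landed cost = invoice 31490.33 + 16634.86 = 48125.19

Total landed cost: CNY 48125.19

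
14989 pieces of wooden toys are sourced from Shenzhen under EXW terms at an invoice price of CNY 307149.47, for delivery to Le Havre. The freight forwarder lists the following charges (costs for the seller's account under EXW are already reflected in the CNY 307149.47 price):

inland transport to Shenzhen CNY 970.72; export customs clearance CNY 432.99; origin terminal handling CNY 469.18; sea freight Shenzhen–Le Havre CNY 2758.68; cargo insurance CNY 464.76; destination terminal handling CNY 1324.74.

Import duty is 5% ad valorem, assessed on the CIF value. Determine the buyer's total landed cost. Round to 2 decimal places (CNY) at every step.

Total landed cost: CNY 329182.83

EXW: the seller makes goods available at their premises; the buyer bears all onward costs.
CIF value = EXW price + inland to port + export clearance + origin terminal + freight + insurance = 307149.47 + 970.72 + 432.99 + 469.18 + 2758.68 + 464.76 = 312245.80
Import duty = 312245.80 × 5% = 15612.29
Buyer bears: inland to port 970.72 + export clearance 432.99 + origin terminal 469.18 + freight 2758.68 + insurance 464.76 + destination terminal 1324.74 + duty 15612.29 = 22033.36
Landed cost = invoice 307149.47 + 22033.36 = 329182.83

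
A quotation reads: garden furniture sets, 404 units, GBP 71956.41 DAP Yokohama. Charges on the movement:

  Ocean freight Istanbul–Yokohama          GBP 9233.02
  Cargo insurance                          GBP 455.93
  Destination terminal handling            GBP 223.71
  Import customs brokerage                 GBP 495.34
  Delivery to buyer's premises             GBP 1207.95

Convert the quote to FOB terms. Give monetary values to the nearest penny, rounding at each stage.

Not relevant to the conversion: brokerage — on the buyer under both terms; not part of either seller's price.
From DAP to FOB, the seller no longer bears: freight, insurance, destination terminal, delivery.
FOB price = 71956.41 − 9233.02 − 455.93 − 223.71 − 1207.95 = 60835.80

FOB price: GBP 60835.80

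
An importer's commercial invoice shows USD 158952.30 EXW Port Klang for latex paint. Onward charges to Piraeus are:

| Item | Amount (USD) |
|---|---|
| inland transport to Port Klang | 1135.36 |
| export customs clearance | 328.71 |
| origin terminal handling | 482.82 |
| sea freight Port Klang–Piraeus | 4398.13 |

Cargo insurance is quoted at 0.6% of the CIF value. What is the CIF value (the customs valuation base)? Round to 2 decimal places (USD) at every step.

CIF value: USD 166295.09

Let C be the CIF value. C = EXW price + pre-shipment costs + freight + 0.6% × C
C − 0.6% × C = 158952.30 + 1135.36 + 328.71 + 482.82 + 4398.13
0.994 × C = 165297.32
C = 165297.32 / 0.994 = 166295.09
Insurance premium = 0.6% × 166295.09 = 997.77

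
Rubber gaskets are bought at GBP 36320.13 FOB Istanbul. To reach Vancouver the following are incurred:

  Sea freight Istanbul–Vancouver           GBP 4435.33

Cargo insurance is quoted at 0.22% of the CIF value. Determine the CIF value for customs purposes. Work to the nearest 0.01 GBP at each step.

CIF value: GBP 40845.32

Let C be the CIF value. C = FOB price + freight + 0.22% × C
C − 0.22% × C = 36320.13 + 4435.33
0.9978 × C = 40755.46
C = 40755.46 / 0.9978 = 40845.32
Insurance premium = 0.22% × 40845.32 = 89.86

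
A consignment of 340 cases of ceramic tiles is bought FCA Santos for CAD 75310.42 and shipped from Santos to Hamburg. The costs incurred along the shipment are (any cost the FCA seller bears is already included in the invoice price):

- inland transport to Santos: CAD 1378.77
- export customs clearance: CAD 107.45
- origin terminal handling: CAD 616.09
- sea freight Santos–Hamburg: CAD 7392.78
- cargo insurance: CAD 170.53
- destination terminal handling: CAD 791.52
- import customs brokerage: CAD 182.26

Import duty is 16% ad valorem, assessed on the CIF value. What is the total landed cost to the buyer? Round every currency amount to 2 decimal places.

FCA: the seller delivers export-cleared goods to the carrier; the buyer bears costs from that point.
Already in the invoice (seller's account under FCA): inland to port, export clearance — exclude.
CIF value = FCA price + origin terminal + freight + insurance = 75310.42 + 616.09 + 7392.78 + 170.53 = 83489.82
Import duty = 83489.82 × 16% = 13358.37
Buyer bears: origin terminal 616.09 + freight 7392.78 + insurance 170.53 + destination terminal 791.52 + brokerage 182.26 + duty 13358.37 = 22511.55
Landed cost = invoice 75310.42 + 22511.55 = 97821.97

Total landed cost: CAD 97821.97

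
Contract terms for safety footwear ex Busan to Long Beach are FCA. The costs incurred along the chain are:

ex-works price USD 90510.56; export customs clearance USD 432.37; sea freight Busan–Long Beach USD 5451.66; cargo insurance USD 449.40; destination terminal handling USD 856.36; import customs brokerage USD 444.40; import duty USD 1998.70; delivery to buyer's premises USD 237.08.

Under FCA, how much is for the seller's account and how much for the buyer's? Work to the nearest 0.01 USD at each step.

FCA: the seller delivers export-cleared goods to the carrier; the buyer bears costs from that point.
Seller's account: goods 90510.56 + export clearance 432.37 = 90942.93
Buyer's account: freight 5451.66 + insurance 449.40 + destination terminal 856.36 + brokerage 444.40 + duty 1998.70 + delivery 237.08 = 9437.60

Seller: USD 90942.93; buyer: USD 9437.60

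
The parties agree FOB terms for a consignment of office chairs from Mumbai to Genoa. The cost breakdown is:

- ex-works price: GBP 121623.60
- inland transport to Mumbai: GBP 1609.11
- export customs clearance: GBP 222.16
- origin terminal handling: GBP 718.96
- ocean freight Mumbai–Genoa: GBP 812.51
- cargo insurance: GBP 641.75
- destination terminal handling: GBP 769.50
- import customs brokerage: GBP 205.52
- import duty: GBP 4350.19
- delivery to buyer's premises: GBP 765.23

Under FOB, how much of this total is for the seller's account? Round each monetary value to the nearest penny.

FOB: the seller bears costs until goods are on board at the origin port; the buyer bears freight, insurance and all costs thereafter.
Seller's account: goods 121623.60 + inland to port 1609.11 + export clearance 222.16 + origin terminal 718.96 = 124173.83
Buyer's account: freight 812.51 + insurance 641.75 + destination terminal 769.50 + brokerage 205.52 + duty 4350.19 + delivery 765.23 = 7544.70

Seller's account: GBP 124173.83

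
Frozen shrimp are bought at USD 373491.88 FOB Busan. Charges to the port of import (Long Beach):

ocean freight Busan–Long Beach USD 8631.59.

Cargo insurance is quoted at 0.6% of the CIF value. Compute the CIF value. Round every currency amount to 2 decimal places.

CIF value: USD 384430.05

Let C be the CIF value. C = FOB price + freight + 0.6% × C
C − 0.6% × C = 373491.88 + 8631.59
0.994 × C = 382123.47
C = 382123.47 / 0.994 = 384430.05
Insurance premium = 0.6% × 384430.05 = 2306.58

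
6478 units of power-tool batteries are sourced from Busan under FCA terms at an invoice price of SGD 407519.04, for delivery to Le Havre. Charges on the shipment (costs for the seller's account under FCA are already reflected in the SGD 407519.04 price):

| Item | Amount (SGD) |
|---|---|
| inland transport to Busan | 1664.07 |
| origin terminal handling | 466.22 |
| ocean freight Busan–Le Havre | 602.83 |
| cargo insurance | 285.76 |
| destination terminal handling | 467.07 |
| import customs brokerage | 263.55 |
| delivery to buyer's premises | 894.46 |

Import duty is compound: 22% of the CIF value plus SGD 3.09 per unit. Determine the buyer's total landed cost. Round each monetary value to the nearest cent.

FCA: the seller delivers export-cleared goods to the carrier; the buyer bears costs from that point.
Already in the invoice (seller's account under FCA): inland to port — exclude.
CIF value = FCA price + origin terminal + freight + insurance = 407519.04 + 466.22 + 602.83 + 285.76 = 408873.85
Ad valorem component: 408873.85 × 22% = 89952.25
Specific component: 6478 × 3.09 = 20017.02
Import duty = 89952.25 + 20017.02 = 109969.27
Buyer bears: origin terminal 466.22 + freight 602.83 + insurance 285.76 + destination terminal 467.07 + brokerage 263.55 + delivery 894.46 + duty 109969.27 = 112949.16
Landed cost = invoice 407519.04 + 112949.16 = 520468.20

Total landed cost: SGD 520468.20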